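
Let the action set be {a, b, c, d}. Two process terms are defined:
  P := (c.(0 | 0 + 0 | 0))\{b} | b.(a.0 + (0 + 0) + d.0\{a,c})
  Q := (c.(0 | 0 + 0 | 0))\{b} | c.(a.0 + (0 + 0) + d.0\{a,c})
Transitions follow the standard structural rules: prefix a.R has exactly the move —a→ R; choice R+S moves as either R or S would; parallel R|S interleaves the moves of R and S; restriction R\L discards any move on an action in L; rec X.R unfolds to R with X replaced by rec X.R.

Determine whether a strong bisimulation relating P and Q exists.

P's transition system — 8 states:
  u0 = (c.(0 | 0 + 0 | 0))\{b} | b.(a.0 + (0 + 0) + d.0\{a,c}) ⊢ —b→ u1, —c→ u2
  u1 = (c.(0 | 0 + 0 | 0))\{b} | (a.0 + (0 + 0) + d.0\{a,c}) ⊢ —a→ u3, —c→ u4, —d→ u5
  u2 = (0 | 0 + 0 | 0)\{b} | b.(a.0 + (0 + 0) + d.0\{a,c}) ⊢ —b→ u4
  u3 = (c.(0 | 0 + 0 | 0))\{b} | 0 ⊢ —c→ u6
  u4 = (0 | 0 + 0 | 0)\{b} | (a.0 + (0 + 0) + d.0\{a,c}) ⊢ —a→ u6, —d→ u7
  u5 = (c.(0 | 0 + 0 | 0))\{b} | 0\{a,c} ⊢ —c→ u7
  u6 = (0 | 0 + 0 | 0)\{b} | 0 ⊢ ·
  u7 = (0 | 0 + 0 | 0)\{b} | 0\{a,c} ⊢ ·
Q's transition system — 8 states:
  v0 = (c.(0 | 0 + 0 | 0))\{b} | c.(a.0 + (0 + 0) + d.0\{a,c}) ⊢ —c→ v1, —c→ v2
  v1 = (0 | 0 + 0 | 0)\{b} | c.(a.0 + (0 + 0) + d.0\{a,c}) ⊢ —c→ v3
  v2 = (c.(0 | 0 + 0 | 0))\{b} | (a.0 + (0 + 0) + d.0\{a,c}) ⊢ —a→ v4, —c→ v3, —d→ v5
  v3 = (0 | 0 + 0 | 0)\{b} | (a.0 + (0 + 0) + d.0\{a,c}) ⊢ —a→ v6, —d→ v7
  v4 = (c.(0 | 0 + 0 | 0))\{b} | 0 ⊢ —c→ v6
  v5 = (c.(0 | 0 + 0 | 0))\{b} | 0\{a,c} ⊢ —c→ v7
  v6 = (0 | 0 + 0 | 0)\{b} | 0 ⊢ ·
  v7 = (0 | 0 + 0 | 0)\{b} | 0\{a,c} ⊢ ·
Coarsest stable partition (strong bisimilarity classes):
  B0 = {u0}
  B1 = {u1, v2}
  B2 = {u4, v3}
  B3 = {u6, u7, v6, v7}
  B4 = {u3, u5, v4, v5}
  B5 = {u2}
  B6 = {v0}
  B7 = {v1}
u0 ∈ B0, v0 ∈ B6 → different blocks

NO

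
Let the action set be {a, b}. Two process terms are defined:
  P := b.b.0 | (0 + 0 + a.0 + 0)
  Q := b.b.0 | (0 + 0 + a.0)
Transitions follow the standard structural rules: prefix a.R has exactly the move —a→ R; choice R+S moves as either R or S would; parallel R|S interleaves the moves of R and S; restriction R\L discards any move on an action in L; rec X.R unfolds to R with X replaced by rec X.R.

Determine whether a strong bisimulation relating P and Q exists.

YES

Reachable graph of P (6 states):
  s0 = b.b.0 | (0 + 0 + a.0 + 0) ⊢ --a--▸ s1, --b--▸ s2
  s1 = b.b.0 | 0 ⊢ --b--▸ s3
  s2 = b.0 | (0 + 0 + a.0 + 0) ⊢ --a--▸ s3, --b--▸ s4
  s3 = b.0 | 0 ⊢ --b--▸ s5
  s4 = 0 | (0 + 0 + a.0 + 0) ⊢ --a--▸ s5
  s5 = 0 | 0 ⊢ ·
Reachable graph of Q (6 states):
  t0 = b.b.0 | (0 + 0 + a.0) ⊢ --a--▸ t1, --b--▸ t2
  t1 = b.b.0 | 0 ⊢ --b--▸ t3
  t2 = b.0 | (0 + 0 + a.0) ⊢ --a--▸ t3, --b--▸ t4
  t3 = b.0 | 0 ⊢ --b--▸ t5
  t4 = 0 | (0 + 0 + a.0) ⊢ --a--▸ t5
  t5 = 0 | 0 ⊢ ·
Partition-refinement fixed point:
  B0 = {s0, t0}
  B1 = {s2, t2}
  B2 = {s4, t4}
  B3 = {s5, t5}
  B4 = {s3, t3}
  B5 = {s1, t1}
s0 ∈ B0, t0 ∈ B0 → same block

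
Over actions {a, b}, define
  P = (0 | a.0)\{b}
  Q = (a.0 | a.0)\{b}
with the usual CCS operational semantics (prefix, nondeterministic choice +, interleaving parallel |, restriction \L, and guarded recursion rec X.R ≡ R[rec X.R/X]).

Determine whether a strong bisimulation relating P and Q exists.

P ≁ Q

Reachable graph of P (2 states):
  p0 = (0 | a.0)\{b} | -a-> p1
  p1 = (0 | 0)\{b} | ·
Reachable graph of Q (4 states):
  q0 = (a.0 | a.0)\{b} | -a-> q1, -a-> q2
  q1 = (0 | a.0)\{b} | -a-> q3
  q2 = (a.0 | 0)\{b} | -a-> q3
  q3 = (0 | 0)\{b} | ·
Coarsest stable partition (strong bisimilarity classes):
  B0 = {p0, q1, q2}
  B1 = {p1, q3}
  B2 = {q0}
p0 ∈ B0, q0 ∈ B2 → different blocks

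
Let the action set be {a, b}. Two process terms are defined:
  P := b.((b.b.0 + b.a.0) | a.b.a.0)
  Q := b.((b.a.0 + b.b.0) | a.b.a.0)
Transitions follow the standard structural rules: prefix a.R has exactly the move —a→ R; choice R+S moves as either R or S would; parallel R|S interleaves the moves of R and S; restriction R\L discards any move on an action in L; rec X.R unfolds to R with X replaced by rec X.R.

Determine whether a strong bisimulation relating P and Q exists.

P ~ Q

LTS(P): 17 reachable states
  s0 = b.((b.b.0 + b.a.0) | a.b.a.0) → --b--▸ s1
  s1 = (b.b.0 + b.a.0) | a.b.a.0 → --a--▸ s2, --b--▸ s3, --b--▸ s4
  s2 = (b.b.0 + b.a.0) | b.a.0 → --b--▸ s5, --b--▸ s6, --b--▸ s7
  s3 = a.0 | a.b.a.0 → --a--▸ s6, --a--▸ s8
  s4 = b.0 | a.b.a.0 → --a--▸ s7, --b--▸ s8
  s5 = (b.b.0 + b.a.0) | a.0 → --a--▸ s9, --b--▸ s10, --b--▸ s11
  s6 = a.0 | b.a.0 → --a--▸ s12, --b--▸ s10
  s7 = b.0 | b.a.0 → --b--▸ s11, --b--▸ s12
  s8 = 0 | a.b.a.0 → --a--▸ s12
  s9 = (b.b.0 + b.a.0) | 0 → --b--▸ s13, --b--▸ s14
  s10 = a.0 | a.0 → --a--▸ s13, --a--▸ s15
  s11 = b.0 | a.0 → --a--▸ s14, --b--▸ s15
  s12 = 0 | b.a.0 → --b--▸ s15
  s13 = a.0 | 0 → --a--▸ s16
  s14 = b.0 | 0 → --b--▸ s16
  s15 = 0 | a.0 → --a--▸ s16
  s16 = 0 | 0 → ∅
LTS(Q): 17 reachable states
  t0 = b.((b.a.0 + b.b.0) | a.b.a.0) → --b--▸ t1
  t1 = (b.a.0 + b.b.0) | a.b.a.0 → --a--▸ t2, --b--▸ t3, --b--▸ t4
  t2 = (b.a.0 + b.b.0) | b.a.0 → --b--▸ t5, --b--▸ t6, --b--▸ t7
  t3 = a.0 | a.b.a.0 → --a--▸ t6, --a--▸ t8
  t4 = b.0 | a.b.a.0 → --a--▸ t7, --b--▸ t8
  t5 = (b.a.0 + b.b.0) | a.0 → --a--▸ t9, --b--▸ t10, --b--▸ t11
  t6 = a.0 | b.a.0 → --a--▸ t12, --b--▸ t10
  t7 = b.0 | b.a.0 → --b--▸ t11, --b--▸ t12
  t8 = 0 | a.b.a.0 → --a--▸ t12
  t9 = (b.a.0 + b.b.0) | 0 → --b--▸ t13, --b--▸ t14
  t10 = a.0 | a.0 → --a--▸ t13, --a--▸ t15
  t11 = b.0 | a.0 → --a--▸ t14, --b--▸ t15
  t12 = 0 | b.a.0 → --b--▸ t15
  t13 = a.0 | 0 → --a--▸ t16
  t14 = b.0 | 0 → --b--▸ t16
  t15 = 0 | a.0 → --a--▸ t16
  t16 = 0 | 0 → ∅
Coarsest stable partition (strong bisimilarity classes):
  B0 = {s0, t0}
  B1 = {s1, t1}
  B2 = {s2, t2}
  B3 = {s7, t7}
  B4 = {s12, t12}
  B5 = {s13, s15, t13, t15}
  B6 = {s16, t16}
  B7 = {s11, t11}
  B8 = {s14, t14}
  B9 = {s6, t6}
  B10 = {s10, t10}
  B11 = {s5, t5}
  B12 = {s9, t9}
  B13 = {s4, t4}
  B14 = {s8, t8}
  B15 = {s3, t3}
s0 ∈ B0, t0 ∈ B0 → same block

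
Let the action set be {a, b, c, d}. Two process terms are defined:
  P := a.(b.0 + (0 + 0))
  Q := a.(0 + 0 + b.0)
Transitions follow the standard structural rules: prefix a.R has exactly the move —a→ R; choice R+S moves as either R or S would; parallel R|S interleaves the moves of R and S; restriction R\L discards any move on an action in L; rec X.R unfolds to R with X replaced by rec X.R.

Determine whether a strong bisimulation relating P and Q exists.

YES

P's transition system — 3 states:
  p0 = a.(b.0 + (0 + 0)) ⊢ ··a··> p1
  p1 = b.0 + (0 + 0) ⊢ ··b··> p2
  p2 = 0 ⊢ (no moves)
Q's transition system — 3 states:
  q0 = a.(0 + 0 + b.0) ⊢ ··a··> q1
  q1 = 0 + 0 + b.0 ⊢ ··b··> q2
  q2 = 0 ⊢ (no moves)
Coarsest stable partition (strong bisimilarity classes):
  B0 = {p0, q0}
  B1 = {p1, q1}
  B2 = {p2, q2}
p0 ∈ B0, q0 ∈ B0 → same block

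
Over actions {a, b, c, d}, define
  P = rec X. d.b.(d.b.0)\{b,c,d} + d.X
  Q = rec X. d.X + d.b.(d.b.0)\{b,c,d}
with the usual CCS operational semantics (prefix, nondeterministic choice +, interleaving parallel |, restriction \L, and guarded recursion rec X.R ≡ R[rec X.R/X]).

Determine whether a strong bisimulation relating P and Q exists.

LTS(P): 3 reachable states
  u0 = rec X. d.b.(d.b.0)\{b,c,d} + d.X has moves -d-> u0, -d-> u1
  u1 = b.(d.b.0)\{b,c,d} has moves -b-> u2
  u2 = (d.b.0)\{b,c,d} has moves (no moves)
LTS(Q): 3 reachable states
  v0 = rec X. d.X + d.b.(d.b.0)\{b,c,d} has moves -d-> v0, -d-> v1
  v1 = b.(d.b.0)\{b,c,d} has moves -b-> v2
  v2 = (d.b.0)\{b,c,d} has moves (no moves)
Bisimilarity quotient blocks:
  B0 = {u0, v0}
  B1 = {u1, v1}
  B2 = {u2, v2}
u0 ∈ B0, v0 ∈ B0 → same block

P ~ Q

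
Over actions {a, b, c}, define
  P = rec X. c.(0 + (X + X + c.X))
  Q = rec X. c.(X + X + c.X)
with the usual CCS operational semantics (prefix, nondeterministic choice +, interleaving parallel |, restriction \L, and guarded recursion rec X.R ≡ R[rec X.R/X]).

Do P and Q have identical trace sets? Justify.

trace-equivalent

LTS(P): 2 reachable states
  p0 = rec X. c.(0 + (X + X + c.X)) :: =c=> p1
  p1 = 0 + ((rec X. c.(0 + (X + X + c.X))) + (rec X. c.(0 + (X + X + c.X))) + c.(rec X. c.(0 + (X + X + c.X)))) :: =c=> p0, =c=> p1
LTS(Q): 2 reachable states
  q0 = rec X. c.(X + X + c.X) :: =c=> q1
  q1 = (rec X. c.(X + X + c.X)) + (rec X. c.(X + X + c.X)) + c.(rec X. c.(X + X + c.X)) :: =c=> q0, =c=> q1
Coarsest stable partition (strong bisimilarity classes):
  B0 = {p0, p1, q0, q1}
p0 ∈ B0, q0 ∈ B0 → same block
Bisimilar ⇒ trace-equivalent.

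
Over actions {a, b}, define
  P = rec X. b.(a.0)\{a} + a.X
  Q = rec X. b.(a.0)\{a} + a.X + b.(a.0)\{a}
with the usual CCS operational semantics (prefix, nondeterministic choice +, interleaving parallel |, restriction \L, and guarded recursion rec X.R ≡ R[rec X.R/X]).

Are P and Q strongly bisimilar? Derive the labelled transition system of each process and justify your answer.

bisimilar

P's transition system — 2 states:
  s0 = rec X. b.(a.0)\{a} + a.X → —a→ s0, —b→ s1
  s1 = (a.0)\{a} → (no moves)
Q's transition system — 2 states:
  t0 = rec X. b.(a.0)\{a} + a.X + b.(a.0)\{a} → —a→ t0, —b→ t1
  t1 = (a.0)\{a} → (no moves)
Coarsest stable partition (strong bisimilarity classes):
  B0 = {s0, t0}
  B1 = {s1, t1}
s0 ∈ B0, t0 ∈ B0 → same block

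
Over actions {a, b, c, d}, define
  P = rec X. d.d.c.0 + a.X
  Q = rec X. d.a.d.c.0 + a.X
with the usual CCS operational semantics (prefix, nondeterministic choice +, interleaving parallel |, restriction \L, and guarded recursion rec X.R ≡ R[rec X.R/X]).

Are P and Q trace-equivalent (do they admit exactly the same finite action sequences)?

trace-distinct — witness ⟨dd⟩

LTS(P): 4 reachable states
  p0 = rec X. d.d.c.0 + a.X has moves --a--▸ p0, --d--▸ p1
  p1 = d.c.0 has moves --d--▸ p2
  p2 = c.0 has moves --c--▸ p3
  p3 = 0 has moves stopped
LTS(Q): 5 reachable states
  q0 = rec X. d.a.d.c.0 + a.X has moves --a--▸ q0, --d--▸ q1
  q1 = a.d.c.0 has moves --a--▸ q2
  q2 = d.c.0 has moves --d--▸ q3
  q3 = c.0 has moves --c--▸ q4
  q4 = 0 has moves stopped
Trace ⟨dd⟩ through P, begin at {p0}:
  step 1 (d): {p1}
  step 2 (d): {p2}
  — P admits the full trace.
Trace ⟨dd⟩ through Q, begin at {q0}:
  step 1 (d): {q1}
  step 2 (d): no successor for Q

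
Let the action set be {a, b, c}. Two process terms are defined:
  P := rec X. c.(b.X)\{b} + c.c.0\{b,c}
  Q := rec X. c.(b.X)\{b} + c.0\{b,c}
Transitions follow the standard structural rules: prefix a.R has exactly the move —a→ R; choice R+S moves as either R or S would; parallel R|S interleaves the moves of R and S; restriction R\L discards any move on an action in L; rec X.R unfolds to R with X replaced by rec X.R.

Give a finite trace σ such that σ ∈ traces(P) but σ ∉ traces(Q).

cc

P's transition system — 4 states:
  p0 = rec X. c.(b.X)\{b} + c.c.0\{b,c} → =c=> p1, =c=> p2
  p1 = (b.(rec X. c.(b.X)\{b} + c.c.0\{b,c}))\{b} → deadlocked
  p2 = c.0\{b,c} → =c=> p3
  p3 = 0\{b,c} → deadlocked
Q's transition system — 3 states:
  q0 = rec X. c.(b.X)\{b} + c.0\{b,c} → =c=> q1, =c=> q2
  q1 = (b.(rec X. c.(b.X)\{b} + c.0\{b,c}))\{b} → deadlocked
  q2 = 0\{b,c} → deadlocked
Run σ = ⟨cc⟩ on P: start {p0}
  [1] c ⇒ {p1, p2}
  [2] c ⇒ {p3}
  ✓ P
Run σ = ⟨cc⟩ on Q: start {q0}
  [1] c ⇒ {q1, q2}
  [2] c ⇒ no successor for Q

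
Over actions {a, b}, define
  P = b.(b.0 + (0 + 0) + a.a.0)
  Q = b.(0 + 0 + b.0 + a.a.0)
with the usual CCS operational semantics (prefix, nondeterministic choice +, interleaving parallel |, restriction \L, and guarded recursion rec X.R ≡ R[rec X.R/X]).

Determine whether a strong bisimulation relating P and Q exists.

YES

LTS(P): 4 reachable states
  m0 = b.(b.0 + (0 + 0) + a.a.0) :: ··b··> m1
  m1 = b.0 + (0 + 0) + a.a.0 :: ··a··> m2, ··b··> m3
  m2 = a.0 :: ··a··> m3
  m3 = 0 :: (no moves)
LTS(Q): 4 reachable states
  n0 = b.(0 + 0 + b.0 + a.a.0) :: ··b··> n1
  n1 = 0 + 0 + b.0 + a.a.0 :: ··a··> n2, ··b··> n3
  n2 = a.0 :: ··a··> n3
  n3 = 0 :: (no moves)
Bisimilarity quotient blocks:
  B0 = {m0, n0}
  B1 = {m1, n1}
  B2 = {m3, n3}
  B3 = {m2, n2}
m0 ∈ B0, n0 ∈ B0 → same block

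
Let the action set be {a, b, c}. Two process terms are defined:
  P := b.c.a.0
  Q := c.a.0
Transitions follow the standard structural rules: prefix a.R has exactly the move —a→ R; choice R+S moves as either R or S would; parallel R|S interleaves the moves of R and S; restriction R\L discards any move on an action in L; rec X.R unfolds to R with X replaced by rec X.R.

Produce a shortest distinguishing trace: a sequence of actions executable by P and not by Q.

P's transition system — 4 states:
  m0 = b.c.a.0 has moves ··b··> m1
  m1 = c.a.0 has moves ··c··> m2
  m2 = a.0 has moves ··a··> m3
  m3 = 0 has moves ∅
Q's transition system — 3 states:
  n0 = c.a.0 has moves ··c··> n1
  n1 = a.0 has moves ··a··> n2
  n2 = 0 has moves ∅
Executing b from P (initial set {m0}):
  [1] b ⇒ {m1}
  ✓ P
Executing b from Q (initial set {n0}):
  [1] b ⇒ ∅ (Q stuck)

b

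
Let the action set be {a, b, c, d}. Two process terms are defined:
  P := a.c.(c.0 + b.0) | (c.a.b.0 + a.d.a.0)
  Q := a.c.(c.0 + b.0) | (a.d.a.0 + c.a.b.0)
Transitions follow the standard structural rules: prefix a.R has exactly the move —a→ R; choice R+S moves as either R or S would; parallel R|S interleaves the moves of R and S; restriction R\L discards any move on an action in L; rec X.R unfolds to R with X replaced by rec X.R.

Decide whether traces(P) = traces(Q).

YES

P's transition system — 24 states:
  m0 = a.c.(c.0 + b.0) | (c.a.b.0 + a.d.a.0) → -a-> m1, -a-> m2, -c-> m3
  m1 = a.c.(c.0 + b.0) | d.a.0 → -a-> m4, -d-> m5
  m2 = c.(c.0 + b.0) | (c.a.b.0 + a.d.a.0) → -a-> m4, -c-> m6, -c-> m7
  m3 = a.c.(c.0 + b.0) | a.b.0 → -a-> m7, -a-> m8
  m4 = c.(c.0 + b.0) | d.a.0 → -c-> m9, -d-> m10
  m5 = a.c.(c.0 + b.0) | a.0 → -a-> m10, -a-> m11
  m6 = (c.0 + b.0) | (c.a.b.0 + a.d.a.0) → -a-> m9, -b-> m12, -c-> m12, -c-> m13
  m7 = c.(c.0 + b.0) | a.b.0 → -a-> m14, -c-> m13
  m8 = a.c.(c.0 + b.0) | b.0 → -a-> m14, -b-> m11
  m9 = (c.0 + b.0) | d.a.0 → -b-> m15, -c-> m15, -d-> m16
  m10 = c.(c.0 + b.0) | a.0 → -a-> m17, -c-> m16
  m11 = a.c.(c.0 + b.0) | 0 → -a-> m17
  m12 = 0 | (c.a.b.0 + a.d.a.0) → -a-> m15, -c-> m18
  m13 = (c.0 + b.0) | a.b.0 → -a-> m19, -b-> m18, -c-> m18
  m14 = c.(c.0 + b.0) | b.0 → -b-> m17, -c-> m19
  m15 = 0 | d.a.0 → -d-> m20
  m16 = (c.0 + b.0) | a.0 → -a-> m21, -b-> m20, -c-> m20
  m17 = c.(c.0 + b.0) | 0 → -c-> m21
  m18 = 0 | a.b.0 → -a-> m22
  m19 = (c.0 + b.0) | b.0 → -b-> m21, -b-> m22, -c-> m22
  m20 = 0 | a.0 → -a-> m23
  m21 = (c.0 + b.0) | 0 → -b-> m23, -c-> m23
  m22 = 0 | b.0 → -b-> m23
  m23 = 0 | 0 → ·
Q's transition system — 24 states:
  n0 = a.c.(c.0 + b.0) | (a.d.a.0 + c.a.b.0) → -a-> n1, -a-> n2, -c-> n3
  n1 = a.c.(c.0 + b.0) | d.a.0 → -a-> n4, -d-> n5
  n2 = c.(c.0 + b.0) | (a.d.a.0 + c.a.b.0) → -a-> n4, -c-> n6, -c-> n7
  n3 = a.c.(c.0 + b.0) | a.b.0 → -a-> n7, -a-> n8
  n4 = c.(c.0 + b.0) | d.a.0 → -c-> n9, -d-> n10
  n5 = a.c.(c.0 + b.0) | a.0 → -a-> n10, -a-> n11
  n6 = (c.0 + b.0) | (a.d.a.0 + c.a.b.0) → -a-> n9, -b-> n12, -c-> n12, -c-> n13
  n7 = c.(c.0 + b.0) | a.b.0 → -a-> n14, -c-> n13
  n8 = a.c.(c.0 + b.0) | b.0 → -a-> n14, -b-> n11
  n9 = (c.0 + b.0) | d.a.0 → -b-> n15, -c-> n15, -d-> n16
  n10 = c.(c.0 + b.0) | a.0 → -a-> n17, -c-> n16
  n11 = a.c.(c.0 + b.0) | 0 → -a-> n17
  n12 = 0 | (a.d.a.0 + c.a.b.0) → -a-> n15, -c-> n18
  n13 = (c.0 + b.0) | a.b.0 → -a-> n19, -b-> n18, -c-> n18
  n14 = c.(c.0 + b.0) | b.0 → -b-> n17, -c-> n19
  n15 = 0 | d.a.0 → -d-> n20
  n16 = (c.0 + b.0) | a.0 → -a-> n21, -b-> n20, -c-> n20
  n17 = c.(c.0 + b.0) | 0 → -c-> n21
  n18 = 0 | a.b.0 → -a-> n22
  n19 = (c.0 + b.0) | b.0 → -b-> n21, -b-> n22, -c-> n22
  n20 = 0 | a.0 → -a-> n23
  n21 = (c.0 + b.0) | 0 → -b-> n23, -c-> n23
  n22 = 0 | b.0 → -b-> n23
  n23 = 0 | 0 → ·
Partition-refinement fixed point:
  B0 = {m0, n0}
  B1 = {m2, n2}
  B2 = {m7, n7}
  B3 = {m14, n14}
  B4 = {m17, n17}
  B5 = {m21, n21}
  B6 = {m23, n23}
  B7 = {m19, n19}
  B8 = {m22, n22}
  B9 = {m13, n13}
  B10 = {m18, n18}
  B11 = {m4, n4}
  B12 = {m9, n9}
  B13 = {m15, n15}
  B14 = {m20, n20}
  B15 = {m16, n16}
  B16 = {m10, n10}
  B17 = {m6, n6}
  B18 = {m12, n12}
  B19 = {m1, n1}
  B20 = {m5, n5}
  B21 = {m11, n11}
  B22 = {m3, n3}
  B23 = {m8, n8}
m0 ∈ B0, n0 ∈ B0 → same block
Bisimilar ⇒ trace-equivalent.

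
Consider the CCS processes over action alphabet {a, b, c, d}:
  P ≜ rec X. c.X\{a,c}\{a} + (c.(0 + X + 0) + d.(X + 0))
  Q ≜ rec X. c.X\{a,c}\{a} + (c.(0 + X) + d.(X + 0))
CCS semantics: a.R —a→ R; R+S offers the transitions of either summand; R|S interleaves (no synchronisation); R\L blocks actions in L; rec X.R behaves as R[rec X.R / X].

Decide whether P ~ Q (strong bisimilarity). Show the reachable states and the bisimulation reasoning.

P ~ Q

LTS(P): 5 reachable states
  u0 = rec X. c.X\{a,c}\{a} + (c.(0 + X + 0) + d.(X + 0)) has moves -c-> u1, -c-> u2, -d-> u3
  u1 = (rec X. c.X\{a,c}\{a} + (c.(0 + X + 0) + d.(X + 0)))\{a,c}\{a} has moves -d-> u4
  u2 = 0 + (rec X. c.X\{a,c}\{a} + (c.(0 + X + 0) + d.(X + 0))) + 0 has moves -c-> u1, -c-> u2, -d-> u3
  u3 = (rec X. c.X\{a,c}\{a} + (c.(0 + X + 0) + d.(X + 0))) + 0 has moves -c-> u1, -c-> u2, -d-> u3
  u4 = ((rec X. c.X\{a,c}\{a} + (c.(0 + X + 0) + d.(X + 0))) + 0)\{a,c}\{a} has moves -d-> u4
LTS(Q): 5 reachable states
  v0 = rec X. c.X\{a,c}\{a} + (c.(0 + X) + d.(X + 0)) has moves -c-> v1, -c-> v2, -d-> v3
  v1 = (rec X. c.X\{a,c}\{a} + (c.(0 + X) + d.(X + 0)))\{a,c}\{a} has moves -d-> v4
  v2 = 0 + (rec X. c.X\{a,c}\{a} + (c.(0 + X) + d.(X + 0))) has moves -c-> v1, -c-> v2, -d-> v3
  v3 = (rec X. c.X\{a,c}\{a} + (c.(0 + X) + d.(X + 0))) + 0 has moves -c-> v1, -c-> v2, -d-> v3
  v4 = ((rec X. c.X\{a,c}\{a} + (c.(0 + X) + d.(X + 0))) + 0)\{a,c}\{a} has moves -d-> v4
Coarsest stable partition (strong bisimilarity classes):
  B0 = {u0, u2, u3, v0, v2, v3}
  B1 = {u1, u4, v1, v4}
u0 ∈ B0, v0 ∈ B0 → same block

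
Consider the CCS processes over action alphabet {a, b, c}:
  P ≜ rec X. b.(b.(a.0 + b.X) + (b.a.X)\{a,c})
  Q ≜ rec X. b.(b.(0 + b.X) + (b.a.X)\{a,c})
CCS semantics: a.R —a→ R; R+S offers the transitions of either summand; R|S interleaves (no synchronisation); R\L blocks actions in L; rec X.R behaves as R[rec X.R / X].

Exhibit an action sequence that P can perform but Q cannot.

Reachable graph of P (5 states):
  u0 = rec X. b.(b.(a.0 + b.X) + (b.a.X)\{a,c}) → --b--▸ u1
  u1 = b.(a.0 + b.(rec X. b.(b.(a.0 + b.X) + (b.a.X)\{a,c}))) + (b.a.(rec X. b.(b.(a.0 + b.X) + (b.a.X)\{a,c})))\{a,c} → --b--▸ u2, --b--▸ u3
  u2 = (a.(rec X. b.(b.(a.0 + b.X) + (b.a.X)\{a,c})))\{a,c} → (no moves)
  u3 = a.0 + b.(rec X. b.(b.(a.0 + b.X) + (b.a.X)\{a,c})) → --a--▸ u4, --b--▸ u0
  u4 = 0 → (no moves)
Reachable graph of Q (4 states):
  v0 = rec X. b.(b.(0 + b.X) + (b.a.X)\{a,c}) → --b--▸ v1
  v1 = b.(0 + b.(rec X. b.(b.(0 + b.X) + (b.a.X)\{a,c}))) + (b.a.(rec X. b.(b.(0 + b.X) + (b.a.X)\{a,c})))\{a,c} → --b--▸ v2, --b--▸ v3
  v2 = (a.(rec X. b.(b.(0 + b.X) + (b.a.X)\{a,c})))\{a,c} → (no moves)
  v3 = 0 + b.(rec X. b.(b.(0 + b.X) + (b.a.X)\{a,c})) → --b--▸ v0
Run σ = ⟨bba⟩ on P: start {u0}
  step 1 (b): {u1}
  step 2 (b): {u2, u3}
  step 3 (a): {u4}
  ✓ P
Run σ = ⟨bba⟩ on Q: start {v0}
  step 1 (b): {v1}
  step 2 (b): {v2, v3}
  step 3 (a): ∅ (Q stuck)

bba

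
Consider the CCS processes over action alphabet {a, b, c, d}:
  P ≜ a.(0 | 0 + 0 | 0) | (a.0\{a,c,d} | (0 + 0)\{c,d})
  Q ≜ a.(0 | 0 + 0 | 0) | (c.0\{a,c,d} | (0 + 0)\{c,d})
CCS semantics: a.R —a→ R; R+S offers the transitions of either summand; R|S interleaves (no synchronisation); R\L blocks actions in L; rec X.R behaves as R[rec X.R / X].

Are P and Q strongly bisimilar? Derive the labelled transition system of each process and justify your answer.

not bisimilar

LTS(P): 4 reachable states
  u0 = a.(0 | 0 + 0 | 0) | (a.0\{a,c,d} | (0 + 0)\{c,d}) has moves —a→ u1, —a→ u2
  u1 = (0 | 0 + 0 | 0) | (a.0\{a,c,d} | (0 + 0)\{c,d}) has moves —a→ u3
  u2 = a.(0 | 0 + 0 | 0) | (0\{a,c,d} | (0 + 0)\{c,d}) has moves —a→ u3
  u3 = (0 | 0 + 0 | 0) | (0\{a,c,d} | (0 + 0)\{c,d}) has moves deadlocked
LTS(Q): 4 reachable states
  v0 = a.(0 | 0 + 0 | 0) | (c.0\{a,c,d} | (0 + 0)\{c,d}) has moves —a→ v1, —c→ v2
  v1 = (0 | 0 + 0 | 0) | (c.0\{a,c,d} | (0 + 0)\{c,d}) has moves —c→ v3
  v2 = a.(0 | 0 + 0 | 0) | (0\{a,c,d} | (0 + 0)\{c,d}) has moves —a→ v3
  v3 = (0 | 0 + 0 | 0) | (0\{a,c,d} | (0 + 0)\{c,d}) has moves deadlocked
Partition-refinement fixed point:
  B0 = {u0}
  B1 = {u1, u2, v2}
  B2 = {u3, v3}
  B3 = {v0}
  B4 = {v1}
u0 ∈ B0, v0 ∈ B3 → different blocks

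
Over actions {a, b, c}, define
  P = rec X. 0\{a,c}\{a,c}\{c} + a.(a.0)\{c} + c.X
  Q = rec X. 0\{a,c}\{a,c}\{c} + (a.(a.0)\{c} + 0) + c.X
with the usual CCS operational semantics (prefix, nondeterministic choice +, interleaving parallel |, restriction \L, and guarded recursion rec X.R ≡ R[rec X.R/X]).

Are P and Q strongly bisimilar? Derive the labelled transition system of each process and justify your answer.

YES

LTS(P): 3 reachable states
  m0 = rec X. 0\{a,c}\{a,c}\{c} + a.(a.0)\{c} + c.X | ··a··> m1, ··c··> m0
  m1 = (a.0)\{c} | ··a··> m2
  m2 = 0\{c} | ∅
LTS(Q): 3 reachable states
  n0 = rec X. 0\{a,c}\{a,c}\{c} + (a.(a.0)\{c} + 0) + c.X | ··a··> n1, ··c··> n0
  n1 = (a.0)\{c} | ··a··> n2
  n2 = 0\{c} | ∅
Coarsest stable partition (strong bisimilarity classes):
  B0 = {m0, n0}
  B1 = {m1, n1}
  B2 = {m2, n2}
m0 ∈ B0, n0 ∈ B0 → same block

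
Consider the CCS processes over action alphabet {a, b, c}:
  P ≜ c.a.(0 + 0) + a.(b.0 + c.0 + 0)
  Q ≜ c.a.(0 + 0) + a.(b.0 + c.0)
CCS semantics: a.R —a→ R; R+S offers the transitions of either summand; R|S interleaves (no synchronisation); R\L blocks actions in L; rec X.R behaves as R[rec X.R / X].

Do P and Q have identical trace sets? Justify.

traces(P) = traces(Q)

Reachable graph of P (5 states):
  m0 = c.a.(0 + 0) + a.(b.0 + c.0 + 0) ⊢ -a-> m1, -c-> m2
  m1 = b.0 + c.0 + 0 ⊢ -b-> m3, -c-> m3
  m2 = a.(0 + 0) ⊢ -a-> m4
  m3 = 0 ⊢ ·
  m4 = 0 + 0 ⊢ ·
Reachable graph of Q (5 states):
  n0 = c.a.(0 + 0) + a.(b.0 + c.0) ⊢ -a-> n1, -c-> n2
  n1 = b.0 + c.0 ⊢ -b-> n3, -c-> n3
  n2 = a.(0 + 0) ⊢ -a-> n4
  n3 = 0 ⊢ ·
  n4 = 0 + 0 ⊢ ·
Bisimilarity quotient blocks:
  B0 = {m0, n0}
  B1 = {m2, n2}
  B2 = {m3, m4, n3, n4}
  B3 = {m1, n1}
m0 ∈ B0, n0 ∈ B0 → same block
Bisimilar ⇒ trace-equivalent.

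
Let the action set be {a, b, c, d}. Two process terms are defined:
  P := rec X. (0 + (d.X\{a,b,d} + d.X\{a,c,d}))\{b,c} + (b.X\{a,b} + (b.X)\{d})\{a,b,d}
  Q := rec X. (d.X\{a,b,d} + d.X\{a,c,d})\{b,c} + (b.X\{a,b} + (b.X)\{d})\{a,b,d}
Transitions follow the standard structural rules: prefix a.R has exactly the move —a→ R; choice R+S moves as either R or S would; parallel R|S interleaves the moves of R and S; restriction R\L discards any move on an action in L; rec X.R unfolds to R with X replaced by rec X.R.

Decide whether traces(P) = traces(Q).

P's transition system — 3 states:
  s0 = rec X. (0 + (d.X\{a,b,d} + d.X\{a,c,d}))\{b,c} + (b.X\{a,b} + (b.X)\{d})\{a,b,d} | -d-> s1, -d-> s2
  s1 = (rec X. (0 + (d.X\{a,b,d} + d.X\{a,c,d}))\{b,c} + (b.X\{a,b} + (b.X)\{d})\{a,b,d})\{a,b,d}\{b,c} | (no moves)
  s2 = (rec X. (0 + (d.X\{a,b,d} + d.X\{a,c,d}))\{b,c} + (b.X\{a,b} + (b.X)\{d})\{a,b,d})\{a,c,d}\{b,c} | (no moves)
Q's transition system — 3 states:
  t0 = rec X. (d.X\{a,b,d} + d.X\{a,c,d})\{b,c} + (b.X\{a,b} + (b.X)\{d})\{a,b,d} | -d-> t1, -d-> t2
  t1 = (rec X. (d.X\{a,b,d} + d.X\{a,c,d})\{b,c} + (b.X\{a,b} + (b.X)\{d})\{a,b,d})\{a,b,d}\{b,c} | (no moves)
  t2 = (rec X. (d.X\{a,b,d} + d.X\{a,c,d})\{b,c} + (b.X\{a,b} + (b.X)\{d})\{a,b,d})\{a,c,d}\{b,c} | (no moves)
Partition-refinement fixed point:
  B0 = {s0, t0}
  B1 = {s1, s2, t1, t2}
s0 ∈ B0, t0 ∈ B0 → same block
Bisimilar ⇒ trace-equivalent.

trace-equivalent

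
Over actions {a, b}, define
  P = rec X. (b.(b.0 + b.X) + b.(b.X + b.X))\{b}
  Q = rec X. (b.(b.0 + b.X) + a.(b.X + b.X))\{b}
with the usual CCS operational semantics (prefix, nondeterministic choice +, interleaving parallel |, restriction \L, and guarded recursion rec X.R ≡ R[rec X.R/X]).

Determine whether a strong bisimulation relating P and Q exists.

not bisimilar

P's transition system — 1 states:
  p0 = rec X. (b.(b.0 + b.X) + b.(b.X + b.X))\{b} has moves ·
Q's transition system — 2 states:
  q0 = rec X. (b.(b.0 + b.X) + a.(b.X + b.X))\{b} has moves -a-> q1
  q1 = (b.(rec X. (b.(b.0 + b.X) + a.(b.X + b.X))\{b}) + b.(rec X. (b.(b.0 + b.X) + a.(b.X + b.X))\{b}))\{b} has moves ·
Bisimilarity quotient blocks:
  B0 = {p0, q1}
  B1 = {q0}
p0 ∈ B0, q0 ∈ B1 → different blocks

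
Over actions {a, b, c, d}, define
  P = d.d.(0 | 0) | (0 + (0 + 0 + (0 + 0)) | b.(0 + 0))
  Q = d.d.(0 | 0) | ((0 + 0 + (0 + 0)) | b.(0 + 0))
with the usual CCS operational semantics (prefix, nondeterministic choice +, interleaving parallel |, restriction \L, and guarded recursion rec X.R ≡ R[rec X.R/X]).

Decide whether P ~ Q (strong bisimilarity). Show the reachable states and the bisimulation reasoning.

LTS(P): 6 reachable states
  m0 = d.d.(0 | 0) | (0 + (0 + 0 + (0 + 0)) | b.(0 + 0)) has moves =b=> m1, =d=> m2
  m1 = d.d.(0 | 0) | ((0 + 0 + (0 + 0)) | (0 + 0)) has moves =d=> m3
  m2 = d.(0 | 0) | (0 + (0 + 0 + (0 + 0)) | b.(0 + 0)) has moves =b=> m3, =d=> m4
  m3 = d.(0 | 0) | ((0 + 0 + (0 + 0)) | (0 + 0)) has moves =d=> m5
  m4 = 0 | 0 | (0 + (0 + 0 + (0 + 0)) | b.(0 + 0)) has moves =b=> m5
  m5 = 0 | 0 | ((0 + 0 + (0 + 0)) | (0 + 0)) has moves stopped
LTS(Q): 6 reachable states
  n0 = d.d.(0 | 0) | ((0 + 0 + (0 + 0)) | b.(0 + 0)) has moves =b=> n1, =d=> n2
  n1 = d.d.(0 | 0) | ((0 + 0 + (0 + 0)) | (0 + 0)) has moves =d=> n3
  n2 = d.(0 | 0) | ((0 + 0 + (0 + 0)) | b.(0 + 0)) has moves =b=> n3, =d=> n4
  n3 = d.(0 | 0) | ((0 + 0 + (0 + 0)) | (0 + 0)) has moves =d=> n5
  n4 = 0 | 0 | ((0 + 0 + (0 + 0)) | b.(0 + 0)) has moves =b=> n5
  n5 = 0 | 0 | ((0 + 0 + (0 + 0)) | (0 + 0)) has moves stopped
Bisimilarity quotient blocks:
  B0 = {m0, n0}
  B1 = {m2, n2}
  B2 = {m4, n4}
  B3 = {m5, n5}
  B4 = {m3, n3}
  B5 = {m1, n1}
m0 ∈ B0, n0 ∈ B0 → same block

P ~ Q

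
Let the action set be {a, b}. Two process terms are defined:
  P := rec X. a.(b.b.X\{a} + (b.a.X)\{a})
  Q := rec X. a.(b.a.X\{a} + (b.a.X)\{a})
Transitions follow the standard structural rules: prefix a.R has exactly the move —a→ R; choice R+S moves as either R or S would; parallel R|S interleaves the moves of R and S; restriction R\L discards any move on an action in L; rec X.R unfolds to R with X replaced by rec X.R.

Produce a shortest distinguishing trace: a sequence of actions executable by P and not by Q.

P's transition system — 5 states:
  m0 = rec X. a.(b.b.X\{a} + (b.a.X)\{a}) | =a=> m1
  m1 = b.b.(rec X. a.(b.b.X\{a} + (b.a.X)\{a}))\{a} + (b.a.(rec X. a.(b.b.X\{a} + (b.a.X)\{a})))\{a} | =b=> m2, =b=> m3
  m2 = (a.(rec X. a.(b.b.X\{a} + (b.a.X)\{a})))\{a} | stopped
  m3 = b.(rec X. a.(b.b.X\{a} + (b.a.X)\{a}))\{a} | =b=> m4
  m4 = (rec X. a.(b.b.X\{a} + (b.a.X)\{a}))\{a} | stopped
Q's transition system — 5 states:
  n0 = rec X. a.(b.a.X\{a} + (b.a.X)\{a}) | =a=> n1
  n1 = b.a.(rec X. a.(b.a.X\{a} + (b.a.X)\{a}))\{a} + (b.a.(rec X. a.(b.a.X\{a} + (b.a.X)\{a})))\{a} | =b=> n2, =b=> n3
  n2 = (a.(rec X. a.(b.a.X\{a} + (b.a.X)\{a})))\{a} | stopped
  n3 = a.(rec X. a.(b.a.X\{a} + (b.a.X)\{a}))\{a} | =a=> n4
  n4 = (rec X. a.(b.a.X\{a} + (b.a.X)\{a}))\{a} | stopped
Trace ⟨abb⟩ through P, begin at {m0}:
  after a @ step 1: {m1}
  after b @ step 2: {m2, m3}
  after b @ step 3: {m4}
  — P admits the full trace.
Trace ⟨abb⟩ through Q, begin at {n0}:
  after a @ step 1: {n1}
  after b @ step 2: {n2, n3}
  after b @ step 3: ∅  — Q cannot continue

abb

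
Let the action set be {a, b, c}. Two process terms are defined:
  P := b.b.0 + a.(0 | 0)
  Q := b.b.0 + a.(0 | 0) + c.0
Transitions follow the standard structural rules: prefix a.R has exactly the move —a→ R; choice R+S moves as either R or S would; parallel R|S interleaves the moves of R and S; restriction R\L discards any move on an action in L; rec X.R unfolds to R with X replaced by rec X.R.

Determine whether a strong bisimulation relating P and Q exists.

Reachable graph of P (4 states):
  p0 = b.b.0 + a.(0 | 0) has moves =a=> p1, =b=> p2
  p1 = 0 | 0 has moves ·
  p2 = b.0 has moves =b=> p3
  p3 = 0 has moves ·
Reachable graph of Q (4 states):
  q0 = b.b.0 + a.(0 | 0) + c.0 has moves =a=> q1, =b=> q2, =c=> q3
  q1 = 0 | 0 has moves ·
  q2 = b.0 has moves =b=> q3
  q3 = 0 has moves ·
Bisimilarity quotient blocks:
  B0 = {p0}
  B1 = {p1, p3, q1, q3}
  B2 = {p2, q2}
  B3 = {q0}
p0 ∈ B0, q0 ∈ B3 → different blocks

NO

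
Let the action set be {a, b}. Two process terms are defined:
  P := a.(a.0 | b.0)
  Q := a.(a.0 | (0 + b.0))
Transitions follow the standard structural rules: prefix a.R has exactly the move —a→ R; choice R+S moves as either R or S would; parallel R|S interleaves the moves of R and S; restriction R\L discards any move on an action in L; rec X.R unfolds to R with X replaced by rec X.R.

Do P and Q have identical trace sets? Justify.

P's transition system — 5 states:
  s0 = a.(a.0 | b.0) :: =a=> s1
  s1 = a.0 | b.0 :: =a=> s2, =b=> s3
  s2 = 0 | b.0 :: =b=> s4
  s3 = a.0 | 0 :: =a=> s4
  s4 = 0 | 0 :: ∅
Q's transition system — 5 states:
  t0 = a.(a.0 | (0 + b.0)) :: =a=> t1
  t1 = a.0 | (0 + b.0) :: =a=> t2, =b=> t3
  t2 = 0 | (0 + b.0) :: =b=> t4
  t3 = a.0 | 0 :: =a=> t4
  t4 = 0 | 0 :: ∅
Bisimilarity quotient blocks:
  B0 = {s0, t0}
  B1 = {s1, t1}
  B2 = {s2, t2}
  B3 = {s4, t4}
  B4 = {s3, t3}
s0 ∈ B0, t0 ∈ B0 → same block
Bisimilar ⇒ trace-equivalent.

YES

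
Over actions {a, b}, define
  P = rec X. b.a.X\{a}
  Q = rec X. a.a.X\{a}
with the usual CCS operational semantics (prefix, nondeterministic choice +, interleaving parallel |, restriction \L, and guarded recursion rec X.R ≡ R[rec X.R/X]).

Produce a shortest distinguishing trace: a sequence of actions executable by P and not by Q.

b

P's transition system — 4 states:
  u0 = rec X. b.a.X\{a} has moves ··b··> u1
  u1 = a.(rec X. b.a.X\{a})\{a} has moves ··a··> u2
  u2 = (rec X. b.a.X\{a})\{a} has moves ··b··> u3
  u3 = (a.(rec X. b.a.X\{a})\{a})\{a} has moves (no moves)
Q's transition system — 3 states:
  v0 = rec X. a.a.X\{a} has moves ··a··> v1
  v1 = a.(rec X. a.a.X\{a})\{a} has moves ··a··> v2
  v2 = (rec X. a.a.X\{a})\{a} has moves (no moves)
Executing b from P (initial set {u0}):
  after b @ step 1: {u1}
  P completes σ.
Executing b from Q (initial set {v0}):
  after b @ step 1: no successor for Q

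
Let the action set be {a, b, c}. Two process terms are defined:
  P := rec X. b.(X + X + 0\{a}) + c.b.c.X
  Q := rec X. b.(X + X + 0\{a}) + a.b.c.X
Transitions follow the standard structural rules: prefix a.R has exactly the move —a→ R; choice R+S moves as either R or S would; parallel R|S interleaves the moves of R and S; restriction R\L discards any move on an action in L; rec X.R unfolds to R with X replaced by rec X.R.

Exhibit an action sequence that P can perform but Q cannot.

c

LTS(P): 4 reachable states
  p0 = rec X. b.(X + X + 0\{a}) + c.b.c.X has moves ··b··> p1, ··c··> p2
  p1 = (rec X. b.(X + X + 0\{a}) + c.b.c.X) + (rec X. b.(X + X + 0\{a}) + c.b.c.X) + 0\{a} has moves ··b··> p1, ··c··> p2
  p2 = b.c.(rec X. b.(X + X + 0\{a}) + c.b.c.X) has moves ··b··> p3
  p3 = c.(rec X. b.(X + X + 0\{a}) + c.b.c.X) has moves ··c··> p0
LTS(Q): 4 reachable states
  q0 = rec X. b.(X + X + 0\{a}) + a.b.c.X has moves ··a··> q1, ··b··> q2
  q1 = b.c.(rec X. b.(X + X + 0\{a}) + a.b.c.X) has moves ··b··> q3
  q2 = (rec X. b.(X + X + 0\{a}) + a.b.c.X) + (rec X. b.(X + X + 0\{a}) + a.b.c.X) + 0\{a} has moves ··a··> q1, ··b··> q2
  q3 = c.(rec X. b.(X + X + 0\{a}) + a.b.c.X) has moves ··c··> q0
Trace ⟨c⟩ through P, begin at {p0}:
  after c @ step 1: {p2}
  — P admits the full trace.
Trace ⟨c⟩ through Q, begin at {q0}:
  after c @ step 1: ∅ (Q stuck)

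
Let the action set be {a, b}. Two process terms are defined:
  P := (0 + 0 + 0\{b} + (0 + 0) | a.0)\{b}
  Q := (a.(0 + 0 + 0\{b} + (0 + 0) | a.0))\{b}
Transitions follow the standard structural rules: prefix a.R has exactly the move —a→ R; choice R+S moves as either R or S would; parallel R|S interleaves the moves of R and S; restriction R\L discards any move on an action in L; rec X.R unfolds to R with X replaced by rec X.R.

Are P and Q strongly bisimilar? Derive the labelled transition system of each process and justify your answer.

Reachable graph of P (2 states):
  s0 = (0 + 0 + 0\{b} + (0 + 0) | a.0)\{b} | --a--▸ s1
  s1 = ((0 + 0) | 0)\{b} | ∅
Reachable graph of Q (3 states):
  t0 = (a.(0 + 0 + 0\{b} + (0 + 0) | a.0))\{b} | --a--▸ t1
  t1 = (0 + 0 + 0\{b} + (0 + 0) | a.0)\{b} | --a--▸ t2
  t2 = ((0 + 0) | 0)\{b} | ∅
Bisimilarity quotient blocks:
  B0 = {s0, t1}
  B1 = {s1, t2}
  B2 = {t0}
s0 ∈ B0, t0 ∈ B2 → different blocks

P ≁ Q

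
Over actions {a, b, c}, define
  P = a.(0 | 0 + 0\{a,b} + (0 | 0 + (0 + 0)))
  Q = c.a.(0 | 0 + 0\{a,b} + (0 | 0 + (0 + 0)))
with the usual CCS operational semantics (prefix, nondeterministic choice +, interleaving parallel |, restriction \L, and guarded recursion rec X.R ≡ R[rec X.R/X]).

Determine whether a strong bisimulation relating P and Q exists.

Reachable graph of P (2 states):
  u0 = a.(0 | 0 + 0\{a,b} + (0 | 0 + (0 + 0))) → --a--▸ u1
  u1 = 0 | 0 + 0\{a,b} + (0 | 0 + (0 + 0)) → stopped
Reachable graph of Q (3 states):
  v0 = c.a.(0 | 0 + 0\{a,b} + (0 | 0 + (0 + 0))) → --c--▸ v1
  v1 = a.(0 | 0 + 0\{a,b} + (0 | 0 + (0 + 0))) → --a--▸ v2
  v2 = 0 | 0 + 0\{a,b} + (0 | 0 + (0 + 0)) → stopped
Bisimilarity quotient blocks:
  B0 = {u0, v1}
  B1 = {u1, v2}
  B2 = {v0}
u0 ∈ B0, v0 ∈ B2 → different blocks

NO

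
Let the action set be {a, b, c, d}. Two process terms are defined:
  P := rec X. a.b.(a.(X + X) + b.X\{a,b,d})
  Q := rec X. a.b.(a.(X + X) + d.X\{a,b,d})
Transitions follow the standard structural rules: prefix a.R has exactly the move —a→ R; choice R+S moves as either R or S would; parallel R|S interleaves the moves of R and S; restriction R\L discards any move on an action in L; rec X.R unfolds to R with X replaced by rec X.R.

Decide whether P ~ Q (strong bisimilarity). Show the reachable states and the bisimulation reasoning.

NO

Reachable graph of P (5 states):
  m0 = rec X. a.b.(a.(X + X) + b.X\{a,b,d}) | --a--▸ m1
  m1 = b.(a.((rec X. a.b.(a.(X + X) + b.X\{a,b,d})) + (rec X. a.b.(a.(X + X) + b.X\{a,b,d}))) + b.(rec X. a.b.(a.(X + X) + b.X\{a,b,d}))\{a,b,d}) | --b--▸ m2
  m2 = a.((rec X. a.b.(a.(X + X) + b.X\{a,b,d})) + (rec X. a.b.(a.(X + X) + b.X\{a,b,d}))) + b.(rec X. a.b.(a.(X + X) + b.X\{a,b,d}))\{a,b,d} | --a--▸ m3, --b--▸ m4
  m3 = (rec X. a.b.(a.(X + X) + b.X\{a,b,d})) + (rec X. a.b.(a.(X + X) + b.X\{a,b,d})) | --a--▸ m1
  m4 = (rec X. a.b.(a.(X + X) + b.X\{a,b,d}))\{a,b,d} | deadlocked
Reachable graph of Q (5 states):
  n0 = rec X. a.b.(a.(X + X) + d.X\{a,b,d}) | --a--▸ n1
  n1 = b.(a.((rec X. a.b.(a.(X + X) + d.X\{a,b,d})) + (rec X. a.b.(a.(X + X) + d.X\{a,b,d}))) + d.(rec X. a.b.(a.(X + X) + d.X\{a,b,d}))\{a,b,d}) | --b--▸ n2
  n2 = a.((rec X. a.b.(a.(X + X) + d.X\{a,b,d})) + (rec X. a.b.(a.(X + X) + d.X\{a,b,d}))) + d.(rec X. a.b.(a.(X + X) + d.X\{a,b,d}))\{a,b,d} | --a--▸ n3, --d--▸ n4
  n3 = (rec X. a.b.(a.(X + X) + d.X\{a,b,d})) + (rec X. a.b.(a.(X + X) + d.X\{a,b,d})) | --a--▸ n1
  n4 = (rec X. a.b.(a.(X + X) + d.X\{a,b,d}))\{a,b,d} | deadlocked
Coarsest stable partition (strong bisimilarity classes):
  B0 = {m0, m3}
  B1 = {m1}
  B2 = {m2}
  B3 = {m4, n4}
  B4 = {n0, n3}
  B5 = {n1}
  B6 = {n2}
m0 ∈ B0, n0 ∈ B4 → different blocks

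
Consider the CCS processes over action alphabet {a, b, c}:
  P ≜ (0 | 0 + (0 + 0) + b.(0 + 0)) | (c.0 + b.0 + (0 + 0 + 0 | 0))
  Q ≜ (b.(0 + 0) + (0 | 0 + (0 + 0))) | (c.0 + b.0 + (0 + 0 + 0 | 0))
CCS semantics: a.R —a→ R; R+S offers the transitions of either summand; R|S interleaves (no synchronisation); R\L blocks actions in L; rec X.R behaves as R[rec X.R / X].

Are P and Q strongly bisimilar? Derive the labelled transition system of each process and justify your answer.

YES

Reachable graph of P (4 states):
  s0 = (0 | 0 + (0 + 0) + b.(0 + 0)) | (c.0 + b.0 + (0 + 0 + 0 | 0)) :: —b→ s1, —b→ s2, —c→ s2
  s1 = (0 + 0) | (c.0 + b.0 + (0 + 0 + 0 | 0)) :: —b→ s3, —c→ s3
  s2 = (0 | 0 + (0 + 0) + b.(0 + 0)) | 0 :: —b→ s3
  s3 = (0 + 0) | 0 :: (no moves)
Reachable graph of Q (4 states):
  t0 = (b.(0 + 0) + (0 | 0 + (0 + 0))) | (c.0 + b.0 + (0 + 0 + 0 | 0)) :: —b→ t1, —b→ t2, —c→ t2
  t1 = (0 + 0) | (c.0 + b.0 + (0 + 0 + 0 | 0)) :: —b→ t3, —c→ t3
  t2 = (b.(0 + 0) + (0 | 0 + (0 + 0))) | 0 :: —b→ t3
  t3 = (0 + 0) | 0 :: (no moves)
Bisimilarity quotient blocks:
  B0 = {s0, t0}
  B1 = {s2, t2}
  B2 = {s3, t3}
  B3 = {s1, t1}
s0 ∈ B0, t0 ∈ B0 → same block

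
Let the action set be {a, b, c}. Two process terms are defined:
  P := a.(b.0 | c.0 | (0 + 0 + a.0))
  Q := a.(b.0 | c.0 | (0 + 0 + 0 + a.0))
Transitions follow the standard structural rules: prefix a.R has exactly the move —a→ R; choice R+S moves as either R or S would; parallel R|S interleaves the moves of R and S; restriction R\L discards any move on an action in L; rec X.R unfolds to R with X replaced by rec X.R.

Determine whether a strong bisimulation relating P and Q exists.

bisimilar

LTS(P): 9 reachable states
  m0 = a.(b.0 | c.0 | (0 + 0 + a.0)) has moves ··a··> m1
  m1 = b.0 | c.0 | (0 + 0 + a.0) has moves ··a··> m2, ··b··> m3, ··c··> m4
  m2 = b.0 | c.0 | 0 has moves ··b··> m5, ··c··> m6
  m3 = 0 | c.0 | (0 + 0 + a.0) has moves ··a··> m5, ··c··> m7
  m4 = b.0 | 0 | (0 + 0 + a.0) has moves ··a··> m6, ··b··> m7
  m5 = 0 | c.0 | 0 has moves ··c··> m8
  m6 = b.0 | 0 | 0 has moves ··b··> m8
  m7 = 0 | 0 | (0 + 0 + a.0) has moves ··a··> m8
  m8 = 0 | 0 | 0 has moves ·
LTS(Q): 9 reachable states
  n0 = a.(b.0 | c.0 | (0 + 0 + 0 + a.0)) has moves ··a··> n1
  n1 = b.0 | c.0 | (0 + 0 + 0 + a.0) has moves ··a··> n2, ··b··> n3, ··c··> n4
  n2 = b.0 | c.0 | 0 has moves ··b··> n5, ··c··> n6
  n3 = 0 | c.0 | (0 + 0 + 0 + a.0) has moves ··a··> n5, ··c··> n7
  n4 = b.0 | 0 | (0 + 0 + 0 + a.0) has moves ··a··> n6, ··b··> n7
  n5 = 0 | c.0 | 0 has moves ··c··> n8
  n6 = b.0 | 0 | 0 has moves ··b··> n8
  n7 = 0 | 0 | (0 + 0 + 0 + a.0) has moves ··a··> n8
  n8 = 0 | 0 | 0 has moves ·
Partition-refinement fixed point:
  B0 = {m0, n0}
  B1 = {m1, n1}
  B2 = {m3, n3}
  B3 = {m5, n5}
  B4 = {m8, n8}
  B5 = {m7, n7}
  B6 = {m2, n2}
  B7 = {m6, n6}
  B8 = {m4, n4}
m0 ∈ B0, n0 ∈ B0 → same block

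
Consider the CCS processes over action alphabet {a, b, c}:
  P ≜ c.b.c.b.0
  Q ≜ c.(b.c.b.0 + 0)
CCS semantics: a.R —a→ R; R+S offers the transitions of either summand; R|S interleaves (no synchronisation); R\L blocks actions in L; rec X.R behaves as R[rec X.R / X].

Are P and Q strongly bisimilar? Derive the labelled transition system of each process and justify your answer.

YES

Reachable graph of P (5 states):
  u0 = c.b.c.b.0 :: --c--▸ u1
  u1 = b.c.b.0 :: --b--▸ u2
  u2 = c.b.0 :: --c--▸ u3
  u3 = b.0 :: --b--▸ u4
  u4 = 0 :: deadlocked
Reachable graph of Q (5 states):
  v0 = c.(b.c.b.0 + 0) :: --c--▸ v1
  v1 = b.c.b.0 + 0 :: --b--▸ v2
  v2 = c.b.0 :: --c--▸ v3
  v3 = b.0 :: --b--▸ v4
  v4 = 0 :: deadlocked
Coarsest stable partition (strong bisimilarity classes):
  B0 = {u0, v0}
  B1 = {u1, v1}
  B2 = {u2, v2}
  B3 = {u3, v3}
  B4 = {u4, v4}
u0 ∈ B0, v0 ∈ B0 → same block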